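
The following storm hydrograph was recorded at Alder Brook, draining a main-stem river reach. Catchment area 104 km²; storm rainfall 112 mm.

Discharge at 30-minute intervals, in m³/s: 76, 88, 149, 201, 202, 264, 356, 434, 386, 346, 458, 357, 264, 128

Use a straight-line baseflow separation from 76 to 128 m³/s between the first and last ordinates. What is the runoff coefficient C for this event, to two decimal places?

C ≈ 0.35

ΣQ_DR = 2281 m³/s; V = ΣQ_DR·Δt = 4.106 × 10^6 m³.
Runoff depth d = V / A = 39.48 mm.
C = d / P = 39.48 / 112 = 0.35.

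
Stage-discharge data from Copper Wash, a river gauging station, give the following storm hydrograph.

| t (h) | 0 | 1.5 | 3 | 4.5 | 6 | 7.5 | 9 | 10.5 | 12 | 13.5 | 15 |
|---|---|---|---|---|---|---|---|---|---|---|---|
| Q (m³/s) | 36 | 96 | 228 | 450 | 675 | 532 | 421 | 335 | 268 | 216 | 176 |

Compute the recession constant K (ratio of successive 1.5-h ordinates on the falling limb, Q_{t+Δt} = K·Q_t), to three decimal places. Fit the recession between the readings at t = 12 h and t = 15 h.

K ≈ 0.810

Using the recession-limb readings at t = 12 h and t = 15 h: Q falls from 268 to 176 m³/s over 2 intervals.
K = (Q₂/Q₁)^(1/2) = (176/268)^(1/2) = 0.810.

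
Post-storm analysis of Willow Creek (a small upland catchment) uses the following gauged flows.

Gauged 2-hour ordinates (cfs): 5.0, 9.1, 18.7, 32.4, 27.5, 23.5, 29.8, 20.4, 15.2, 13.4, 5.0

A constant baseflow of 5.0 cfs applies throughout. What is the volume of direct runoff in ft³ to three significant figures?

Direct-runoff ordinates (Q − Q_b): 0.0, 4.1, 13.7, 27.4, 22.5, 18.5, 24.8, 15.4, 10.2, 8.4, 0.0 cfs.
ΣQ_DR = 145.0 cfs.
With Δt = 2 h = 7200 s, V = ΣQ_DR · Δt = 145.0 × 7200 = 1.04 × 10^6 ft³.

V ≈ 1.04 × 10^6 ft³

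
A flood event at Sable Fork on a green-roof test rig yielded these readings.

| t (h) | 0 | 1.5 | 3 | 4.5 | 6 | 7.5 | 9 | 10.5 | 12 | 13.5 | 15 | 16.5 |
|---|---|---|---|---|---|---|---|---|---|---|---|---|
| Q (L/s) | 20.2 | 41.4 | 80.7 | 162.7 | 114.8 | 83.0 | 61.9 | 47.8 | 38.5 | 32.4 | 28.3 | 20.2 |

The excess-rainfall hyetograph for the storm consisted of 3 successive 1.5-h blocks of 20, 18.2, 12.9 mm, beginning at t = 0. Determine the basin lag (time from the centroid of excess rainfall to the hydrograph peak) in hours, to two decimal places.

t_L ≈ 2.46 h

Centroid of excess rainfall: t_c = Σ P_i·t̄_i / ΣP_i = 2.0416 h (block centres at 0.75, 2.25, 3.75 h).
Hydrograph peak occurs at t = 4.5 h, so basin lag t_L = 4.5 − 2.0416 = 2.46 h.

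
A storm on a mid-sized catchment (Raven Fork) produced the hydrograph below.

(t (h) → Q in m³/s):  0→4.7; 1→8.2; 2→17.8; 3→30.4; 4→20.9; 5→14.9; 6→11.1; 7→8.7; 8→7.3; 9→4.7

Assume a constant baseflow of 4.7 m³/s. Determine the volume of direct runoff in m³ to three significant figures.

V ≈ 2.94 × 10^5 m³

Direct-runoff ordinates (Q − Q_b): 0.0, 3.5, 13.1, 25.7, 16.2, 10.2, 6.4, 4.0, 2.6, 0.0 m³/s.
ΣQ_DR = 81.70 m³/s.
With Δt = 1 h = 3600 s, V = ΣQ_DR · Δt = 81.70 × 3600 = 2.94 × 10^5 m³.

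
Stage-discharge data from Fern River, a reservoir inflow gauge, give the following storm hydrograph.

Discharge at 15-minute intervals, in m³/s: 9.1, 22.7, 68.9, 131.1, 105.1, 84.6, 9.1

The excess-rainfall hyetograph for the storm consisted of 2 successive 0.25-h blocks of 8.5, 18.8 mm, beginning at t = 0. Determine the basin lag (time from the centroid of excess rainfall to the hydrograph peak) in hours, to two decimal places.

Centroid of excess rainfall: t_c = Σ P_i·t̄_i / ΣP_i = 0.2972 h (block centres at 0.125, 0.375 h).
Hydrograph peak occurs at t = 0.75 h, so basin lag t_L = 0.75 − 0.2972 = 0.45 h.

t_L ≈ 0.45 h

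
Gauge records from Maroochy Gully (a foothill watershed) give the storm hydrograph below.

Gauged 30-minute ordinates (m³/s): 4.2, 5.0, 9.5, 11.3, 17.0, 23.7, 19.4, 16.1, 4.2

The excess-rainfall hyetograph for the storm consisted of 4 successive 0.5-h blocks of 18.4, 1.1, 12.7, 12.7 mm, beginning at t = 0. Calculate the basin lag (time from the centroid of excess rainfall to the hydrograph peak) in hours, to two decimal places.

Centroid of excess rainfall: t_c = Σ P_i·t̄_i / ΣP_i = 0.9694 h (block centres at 0.25, 0.75, 1.25, 1.75 h).
Hydrograph peak occurs at t = 2.5 h, so basin lag t_L = 2.5 − 0.9694 = 1.53 h.

t_L ≈ 1.53 h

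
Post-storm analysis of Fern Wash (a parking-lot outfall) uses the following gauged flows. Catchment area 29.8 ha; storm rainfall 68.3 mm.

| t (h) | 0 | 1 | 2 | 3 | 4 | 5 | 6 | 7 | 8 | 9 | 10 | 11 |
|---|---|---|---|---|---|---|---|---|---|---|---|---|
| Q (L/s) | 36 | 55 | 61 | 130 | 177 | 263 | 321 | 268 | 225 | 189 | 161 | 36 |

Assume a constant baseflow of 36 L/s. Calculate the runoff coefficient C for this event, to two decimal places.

C ≈ 0.26

ΣQ_DR = 1490 L/s; V = ΣQ_DR·Δt = 5.364 × 10^6 L.
Runoff depth d = V / A = 18.00 mm.
C = d / P = 18.00 / 68.3 = 0.26.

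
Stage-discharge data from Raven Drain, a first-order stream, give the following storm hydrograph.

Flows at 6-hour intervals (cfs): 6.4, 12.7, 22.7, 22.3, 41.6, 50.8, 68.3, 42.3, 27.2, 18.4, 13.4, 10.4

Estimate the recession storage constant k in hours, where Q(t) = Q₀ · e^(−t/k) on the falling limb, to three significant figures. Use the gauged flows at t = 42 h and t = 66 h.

k ≈ 17.1 h

On the falling limb, Q drops from 42.3 to 10.4 cfs between t = 42 h and t = 66 h (Δt = 24 h).
k = −Δt / ln(Q₂/Q₁) = −24 / ln(10.4/42.3) = 17.1 h.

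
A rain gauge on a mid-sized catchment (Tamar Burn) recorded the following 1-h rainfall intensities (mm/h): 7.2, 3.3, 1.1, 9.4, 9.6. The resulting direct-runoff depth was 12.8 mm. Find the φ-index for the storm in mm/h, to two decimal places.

Only the 3 blocks with intensity above φ contribute runoff: 7.2, 9.4, 9.6 mm/h.
Σ(I−φ)·Δt = d  ⇒  (7.2+9.4+9.6 − 3φ)·1 = 12.8
φ = (26.20 − 12.8/1) / 3 = 4.47 mm/h.

φ ≈ 4.47 mm/h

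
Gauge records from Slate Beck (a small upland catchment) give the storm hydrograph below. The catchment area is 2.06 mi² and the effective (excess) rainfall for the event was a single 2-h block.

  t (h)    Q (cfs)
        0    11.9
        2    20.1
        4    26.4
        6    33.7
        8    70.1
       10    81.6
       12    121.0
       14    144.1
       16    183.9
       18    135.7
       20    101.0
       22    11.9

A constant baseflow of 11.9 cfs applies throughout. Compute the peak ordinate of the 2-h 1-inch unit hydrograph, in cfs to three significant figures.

Direct runoff: 0.0, 8.2, 14.5, 21.8, 58.2, 69.7, 109.1, 132.2, 172.0, 123.8, 89.1, 0.0 cfs; ΣQ_DR = 798.6 cfs, peak = 172.0 cfs.
Runoff depth d = ΣQ_DR·Δt / A = 798.6 × 7200 / (2.06 mi²) = 1.201 in.
The 1-inch UH is the DRH scaled by (1 in)/d, so U_p = 172.0 × 1/1.201 = 143 cfs.

U_p ≈ 143 cfs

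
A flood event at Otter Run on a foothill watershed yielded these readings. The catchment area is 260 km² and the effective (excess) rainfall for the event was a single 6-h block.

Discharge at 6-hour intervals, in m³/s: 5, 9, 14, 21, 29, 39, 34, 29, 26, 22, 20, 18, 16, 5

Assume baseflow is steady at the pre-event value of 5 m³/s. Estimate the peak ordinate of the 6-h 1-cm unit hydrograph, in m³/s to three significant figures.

Direct runoff: 0.0, 4.0, 9.0, 16.0, 24.0, 34.0, 29.0, 24.0, 21.0, 17.0, 15.0, 13.0, 11.0, 0.0 m³/s; ΣQ_DR = 217.0 m³/s, peak = 34.0 m³/s.
Runoff depth d = ΣQ_DR·Δt / A = 217.0 × 21600 / (260 km²) = 18.03 mm.
The 1-cm UH is the DRH scaled by (10 mm)/d, so U_p = 34.0 × 10/18.03 = 18.9 m³/s.

U_p ≈ 18.9 m³/s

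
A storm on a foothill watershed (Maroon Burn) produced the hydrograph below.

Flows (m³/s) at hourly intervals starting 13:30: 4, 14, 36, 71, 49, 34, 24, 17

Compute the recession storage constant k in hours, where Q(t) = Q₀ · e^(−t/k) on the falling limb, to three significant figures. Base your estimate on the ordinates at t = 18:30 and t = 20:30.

On the falling limb, Q drops from 34 to 17 m³/s between t = 18:30 and t = 20:30 (Δt = 2 h).
k = −Δt / ln(Q₂/Q₁) = −2 / ln(17/34) = 2.89 h.

k ≈ 2.89 h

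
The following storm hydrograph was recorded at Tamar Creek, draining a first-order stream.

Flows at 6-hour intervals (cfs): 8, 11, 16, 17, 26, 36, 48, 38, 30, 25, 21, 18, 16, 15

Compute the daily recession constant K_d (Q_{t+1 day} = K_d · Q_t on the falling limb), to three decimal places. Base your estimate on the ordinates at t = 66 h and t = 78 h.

Between t = 66 h and t = 78 h the flow falls from 18 to 15 cfs over 2×6 h = 12 h.
Per-interval ratio K = (15/18)^(1/2) = 0.9129; K_d = K^(24/6) = 0.694.

K_d ≈ 0.694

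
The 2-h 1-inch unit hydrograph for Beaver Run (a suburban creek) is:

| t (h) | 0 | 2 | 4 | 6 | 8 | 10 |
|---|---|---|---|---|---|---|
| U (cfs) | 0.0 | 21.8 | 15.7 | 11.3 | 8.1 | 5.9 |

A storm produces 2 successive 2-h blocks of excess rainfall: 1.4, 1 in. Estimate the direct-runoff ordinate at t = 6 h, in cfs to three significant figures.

By discrete convolution, Q_j = Σ (P_i / 1 in) · U_{j−i}.
At t = 6 h (j=3): Q = (1.4/1)·11.3 + (1/1)·15.7 = 31.5 cfs.

Q ≈ 31.5 cfs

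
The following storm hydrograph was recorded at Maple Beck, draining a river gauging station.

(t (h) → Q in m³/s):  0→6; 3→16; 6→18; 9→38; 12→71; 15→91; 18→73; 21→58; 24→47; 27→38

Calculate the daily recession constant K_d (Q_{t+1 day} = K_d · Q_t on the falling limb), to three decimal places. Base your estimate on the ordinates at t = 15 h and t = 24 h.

Between t = 15 h and t = 24 h the flow falls from 91 to 47 m³/s over 3×3 h = 9 h.
Per-interval ratio K = (47/91)^(1/3) = 0.8023; K_d = K^(24/3) = 0.172.

K_d ≈ 0.172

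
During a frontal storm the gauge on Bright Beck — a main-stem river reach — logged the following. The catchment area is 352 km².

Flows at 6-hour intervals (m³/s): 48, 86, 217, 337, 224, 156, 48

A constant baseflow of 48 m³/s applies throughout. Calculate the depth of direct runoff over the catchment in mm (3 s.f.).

d ≈ 47.9 mm

Direct runoff: 0.0, 38.0, 169.0, 289.0, 176.0, 108.0, 0.0 m³/s; ΣQ_DR = 780.0 m³/s.
V = ΣQ_DR · Δt = 780.0 × 21600 s = 1.685 × 10^7 m³.
Over A = 352 km², depth = V / A = 47.9 mm.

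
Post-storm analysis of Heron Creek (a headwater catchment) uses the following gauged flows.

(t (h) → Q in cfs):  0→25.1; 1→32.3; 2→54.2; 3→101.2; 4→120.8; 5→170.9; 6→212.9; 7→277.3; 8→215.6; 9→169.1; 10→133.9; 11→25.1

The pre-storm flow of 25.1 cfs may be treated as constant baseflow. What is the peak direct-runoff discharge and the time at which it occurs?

Subtracting baseflow gives direct-runoff ordinates: 0.0, 7.2, 29.1, 76.1, 95.7, 145.8, 187.8, 252.2, 190.5, 144.0, 108.8, 0.0 cfs.
The maximum is 252.2 cfs, occurring at the reading for t = 7 h.

Q_p = 252.2 cfs at t = 7 h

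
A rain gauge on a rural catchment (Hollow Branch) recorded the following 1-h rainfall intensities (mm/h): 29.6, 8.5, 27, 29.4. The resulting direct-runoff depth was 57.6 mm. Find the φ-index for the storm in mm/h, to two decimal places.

φ ≈ 9.47 mm/h

Only the 3 blocks with intensity above φ contribute runoff: 29.6, 27, 29.4 mm/h.
Σ(I−φ)·Δt = d  ⇒  (29.6+27+29.4 − 3φ)·1 = 57.6
φ = (86.00 − 57.6/1) / 3 = 9.47 mm/h.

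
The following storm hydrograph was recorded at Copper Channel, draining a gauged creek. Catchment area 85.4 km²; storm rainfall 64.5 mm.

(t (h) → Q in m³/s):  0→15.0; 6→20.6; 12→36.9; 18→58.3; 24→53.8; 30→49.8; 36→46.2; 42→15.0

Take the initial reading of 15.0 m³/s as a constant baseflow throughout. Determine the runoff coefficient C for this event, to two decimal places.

C ≈ 0.69

ΣQ_DR = 175.6 m³/s; V = ΣQ_DR·Δt = 3.793 × 10^6 m³.
Runoff depth d = V / A = 44.41 mm.
C = d / P = 44.41 / 64.5 = 0.69.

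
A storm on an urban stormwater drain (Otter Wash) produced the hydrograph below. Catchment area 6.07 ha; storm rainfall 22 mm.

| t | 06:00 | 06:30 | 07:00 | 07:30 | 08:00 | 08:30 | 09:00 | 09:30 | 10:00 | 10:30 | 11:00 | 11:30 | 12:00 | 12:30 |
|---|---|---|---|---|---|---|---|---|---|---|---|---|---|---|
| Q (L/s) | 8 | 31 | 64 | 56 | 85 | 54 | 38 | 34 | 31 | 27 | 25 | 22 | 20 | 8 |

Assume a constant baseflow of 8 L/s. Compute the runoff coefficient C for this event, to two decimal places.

C ≈ 0.53

ΣQ_DR = 391.0 L/s; V = ΣQ_DR·Δt = 7.038 × 10^5 L.
Runoff depth d = V / A = 11.59 mm.
C = d / P = 11.59 / 22 = 0.53.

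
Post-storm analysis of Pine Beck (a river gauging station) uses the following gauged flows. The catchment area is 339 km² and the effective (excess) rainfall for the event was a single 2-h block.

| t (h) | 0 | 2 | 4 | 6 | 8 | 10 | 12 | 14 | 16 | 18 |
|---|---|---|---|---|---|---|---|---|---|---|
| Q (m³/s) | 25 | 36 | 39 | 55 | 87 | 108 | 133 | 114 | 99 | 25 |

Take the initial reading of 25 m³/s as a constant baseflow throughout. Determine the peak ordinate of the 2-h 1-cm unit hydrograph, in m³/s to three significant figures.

U_p ≈ 108 m³/s

Direct runoff: 0.0, 11.0, 14.0, 30.0, 62.0, 83.0, 108.0, 89.0, 74.0, 0.0 m³/s; ΣQ_DR = 471.0 m³/s, peak = 108.0 m³/s.
Runoff depth d = ΣQ_DR·Δt / A = 471.0 × 7200 / (339 km²) = 10.00 mm.
The 1-cm UH is the DRH scaled by (10 mm)/d, so U_p = 108.0 × 10/10.00 = 108 m³/s.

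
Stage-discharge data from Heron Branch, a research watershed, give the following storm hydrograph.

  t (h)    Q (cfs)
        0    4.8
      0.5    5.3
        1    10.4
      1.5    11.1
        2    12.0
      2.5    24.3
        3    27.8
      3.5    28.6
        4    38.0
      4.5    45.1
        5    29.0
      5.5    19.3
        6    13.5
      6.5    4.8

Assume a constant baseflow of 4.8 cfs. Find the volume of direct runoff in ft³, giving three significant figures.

V ≈ 3.72 × 10^5 ft³

Direct-runoff ordinates (Q − Q_b): 0.0, 0.5, 5.6, 6.3, 7.2, 19.5, 23.0, 23.8, 33.2, 40.3, 24.2, 14.5, 8.7, 0.0 cfs.
ΣQ_DR = 206.8 cfs.
With Δt = 0.5 h = 1800 s, V = ΣQ_DR · Δt = 206.8 × 1800 = 3.72 × 10^5 ft³.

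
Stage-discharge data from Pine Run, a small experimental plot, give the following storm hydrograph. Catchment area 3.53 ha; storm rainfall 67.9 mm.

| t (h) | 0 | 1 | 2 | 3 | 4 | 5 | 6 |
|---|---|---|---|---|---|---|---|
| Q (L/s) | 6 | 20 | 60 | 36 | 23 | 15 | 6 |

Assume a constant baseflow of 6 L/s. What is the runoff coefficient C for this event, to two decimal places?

C ≈ 0.19

ΣQ_DR = 124.0 L/s; V = ΣQ_DR·Δt = 4.464 × 10^5 L.
Runoff depth d = V / A = 12.65 mm.
C = d / P = 12.65 / 67.9 = 0.19.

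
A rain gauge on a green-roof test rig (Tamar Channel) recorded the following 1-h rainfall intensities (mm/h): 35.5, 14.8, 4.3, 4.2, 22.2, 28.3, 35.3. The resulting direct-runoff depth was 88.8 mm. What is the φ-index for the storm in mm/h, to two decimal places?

φ ≈ 9.46 mm/h

Only the 5 blocks with intensity above φ contribute runoff: 35.5, 14.8, 22.2, 28.3, 35.3 mm/h.
Σ(I−φ)·Δt = d  ⇒  (35.5+14.8+22.2+28.3+35.3 − 5φ)·1 = 88.8
φ = (136.1 − 88.8/1) / 5 = 9.46 mm/h.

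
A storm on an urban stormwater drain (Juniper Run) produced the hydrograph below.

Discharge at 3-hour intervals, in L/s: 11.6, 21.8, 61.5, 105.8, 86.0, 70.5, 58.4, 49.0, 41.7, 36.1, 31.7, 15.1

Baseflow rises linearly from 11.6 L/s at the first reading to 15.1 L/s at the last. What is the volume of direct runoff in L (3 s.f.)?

Direct-runoff ordinates (Q − Q_b): 0.00, 9.88, 49.26, 93.25, 73.13, 57.31, 44.89, 35.17, 27.55, 21.64, 16.92, 0.00 L/s.
ΣQ_DR = 429.0 L/s.
With Δt = 3 h = 10800 s, V = ΣQ_DR · Δt = 429.0 × 10800 = 4.63 × 10^6 L.

V ≈ 4.63 × 10^6 L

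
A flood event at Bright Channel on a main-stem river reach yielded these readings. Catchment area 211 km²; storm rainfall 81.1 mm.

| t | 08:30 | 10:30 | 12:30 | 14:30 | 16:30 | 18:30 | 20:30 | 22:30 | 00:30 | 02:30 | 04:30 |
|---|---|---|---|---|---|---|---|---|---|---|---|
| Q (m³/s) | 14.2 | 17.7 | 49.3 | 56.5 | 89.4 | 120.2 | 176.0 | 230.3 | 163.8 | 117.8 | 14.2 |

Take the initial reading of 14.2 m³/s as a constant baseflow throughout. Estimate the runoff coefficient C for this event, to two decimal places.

ΣQ_DR = 893.2 m³/s; V = ΣQ_DR·Δt = 6.431 × 10^6 m³.
Runoff depth d = V / A = 30.48 mm.
C = d / P = 30.48 / 81.1 = 0.38.

C ≈ 0.38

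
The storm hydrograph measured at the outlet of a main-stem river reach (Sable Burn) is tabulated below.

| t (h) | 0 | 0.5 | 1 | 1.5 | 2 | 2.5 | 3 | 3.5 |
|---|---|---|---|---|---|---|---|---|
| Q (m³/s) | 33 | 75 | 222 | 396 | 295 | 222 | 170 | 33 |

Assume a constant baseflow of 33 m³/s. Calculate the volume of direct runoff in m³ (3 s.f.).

Direct-runoff ordinates (Q − Q_b): 0.0, 42.0, 189.0, 363.0, 262.0, 189.0, 137.0, 0.0 m³/s.
ΣQ_DR = 1182 m³/s.
With Δt = 0.5 h = 1800 s, V = ΣQ_DR · Δt = 1182 × 1800 = 2.13 × 10^6 m³.

V ≈ 2.13 × 10^6 m³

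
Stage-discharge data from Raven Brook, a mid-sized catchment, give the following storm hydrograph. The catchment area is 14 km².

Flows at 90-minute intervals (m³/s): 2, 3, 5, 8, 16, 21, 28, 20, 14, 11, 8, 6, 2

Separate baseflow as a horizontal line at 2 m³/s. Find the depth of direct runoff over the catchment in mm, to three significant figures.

Direct runoff: 0.0, 1.0, 3.0, 6.0, 14.0, 19.0, 26.0, 18.0, 12.0, 9.0, 6.0, 4.0, 0.0 m³/s; ΣQ_DR = 118.0 m³/s.
V = ΣQ_DR · Δt = 118.0 × 5400 s = 6.372 × 10^5 m³.
Over A = 14 km², depth = V / A = 45.5 mm.

d ≈ 45.5 mm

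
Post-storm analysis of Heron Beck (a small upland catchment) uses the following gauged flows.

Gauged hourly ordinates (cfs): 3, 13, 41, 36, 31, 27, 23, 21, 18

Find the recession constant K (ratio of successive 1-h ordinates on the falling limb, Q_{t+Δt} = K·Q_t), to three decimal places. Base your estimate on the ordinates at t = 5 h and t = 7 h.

Using the recession-limb readings at t = 5 h and t = 7 h: Q falls from 27 to 21 cfs over 2 intervals.
K = (Q₂/Q₁)^(1/2) = (21/27)^(1/2) = 0.882.

K ≈ 0.882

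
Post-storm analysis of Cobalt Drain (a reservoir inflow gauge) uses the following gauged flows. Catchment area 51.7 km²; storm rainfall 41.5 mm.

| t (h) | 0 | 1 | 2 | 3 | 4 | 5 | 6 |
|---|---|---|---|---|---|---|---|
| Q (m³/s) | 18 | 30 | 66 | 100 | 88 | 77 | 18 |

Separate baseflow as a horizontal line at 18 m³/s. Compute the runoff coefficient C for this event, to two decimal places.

ΣQ_DR = 271.0 m³/s; V = ΣQ_DR·Δt = 9.756 × 10^5 m³.
Runoff depth d = V / A = 18.87 mm.
C = d / P = 18.87 / 41.5 = 0.45.

C ≈ 0.45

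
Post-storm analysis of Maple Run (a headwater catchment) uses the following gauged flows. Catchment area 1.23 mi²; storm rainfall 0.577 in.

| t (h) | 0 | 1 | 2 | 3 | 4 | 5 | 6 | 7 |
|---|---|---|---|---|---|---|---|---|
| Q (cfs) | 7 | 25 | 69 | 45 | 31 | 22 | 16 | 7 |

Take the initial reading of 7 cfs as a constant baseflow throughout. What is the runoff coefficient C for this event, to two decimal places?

C ≈ 0.36

ΣQ_DR = 166.0 cfs; V = ΣQ_DR·Δt = 5.976 × 10^5 ft³.
Runoff depth d = V / A = 0.2091 in.
C = d / P = 0.2091 / 0.577 = 0.36.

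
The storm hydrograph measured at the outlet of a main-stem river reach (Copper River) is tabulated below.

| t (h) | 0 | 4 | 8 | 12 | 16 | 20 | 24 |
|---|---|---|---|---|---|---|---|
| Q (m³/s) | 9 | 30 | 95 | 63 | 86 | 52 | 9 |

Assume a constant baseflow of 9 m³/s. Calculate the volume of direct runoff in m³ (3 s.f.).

V ≈ 4.05 × 10^6 m³

Direct-runoff ordinates (Q − Q_b): 0.0, 21.0, 86.0, 54.0, 77.0, 43.0, 0.0 m³/s.
ΣQ_DR = 281.0 m³/s.
With Δt = 4 h = 14400 s, V = ΣQ_DR · Δt = 281.0 × 14400 = 4.05 × 10^6 m³.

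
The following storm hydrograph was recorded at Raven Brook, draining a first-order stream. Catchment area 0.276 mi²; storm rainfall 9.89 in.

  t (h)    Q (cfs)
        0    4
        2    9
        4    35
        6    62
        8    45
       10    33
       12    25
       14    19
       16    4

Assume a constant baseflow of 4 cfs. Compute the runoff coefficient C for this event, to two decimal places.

C ≈ 0.23

ΣQ_DR = 200.0 cfs; V = ΣQ_DR·Δt = 1.440 × 10^6 ft³.
Runoff depth d = V / A = 2.246 in.
C = d / P = 2.246 / 9.89 = 0.23.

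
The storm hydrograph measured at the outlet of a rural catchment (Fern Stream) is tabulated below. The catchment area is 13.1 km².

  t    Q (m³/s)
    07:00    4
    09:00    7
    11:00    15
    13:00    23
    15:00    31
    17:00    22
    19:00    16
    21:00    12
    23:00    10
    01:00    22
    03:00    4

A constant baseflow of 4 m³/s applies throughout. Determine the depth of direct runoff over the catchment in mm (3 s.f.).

d ≈ 67.1 mm

Direct runoff: 0.0, 3.0, 11.0, 19.0, 27.0, 18.0, 12.0, 8.0, 6.0, 18.0, 0.0 m³/s; ΣQ_DR = 122.0 m³/s.
V = ΣQ_DR · Δt = 122.0 × 7200 s = 8.784 × 10^5 m³.
Over A = 13.1 km², depth = V / A = 67.1 mm.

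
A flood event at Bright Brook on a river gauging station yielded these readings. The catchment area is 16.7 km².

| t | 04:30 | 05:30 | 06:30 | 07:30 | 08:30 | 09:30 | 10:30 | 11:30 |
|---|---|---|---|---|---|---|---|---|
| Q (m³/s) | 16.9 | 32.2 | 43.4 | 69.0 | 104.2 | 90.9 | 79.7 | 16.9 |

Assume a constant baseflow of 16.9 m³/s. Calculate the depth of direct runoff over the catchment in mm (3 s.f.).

Direct runoff: 0.0, 15.3, 26.5, 52.1, 87.3, 74.0, 62.8, 0.0 m³/s; ΣQ_DR = 318.0 m³/s.
V = ΣQ_DR · Δt = 318.0 × 3600 s = 1.145 × 10^6 m³.
Over A = 16.7 km², depth = V / A = 68.6 mm.

d ≈ 68.6 mm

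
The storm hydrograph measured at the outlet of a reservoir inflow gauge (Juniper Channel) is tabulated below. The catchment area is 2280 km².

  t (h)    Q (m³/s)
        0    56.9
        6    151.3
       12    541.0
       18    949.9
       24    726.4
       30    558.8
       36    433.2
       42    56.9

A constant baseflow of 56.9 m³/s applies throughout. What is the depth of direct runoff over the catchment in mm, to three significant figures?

Direct runoff: 0.0, 94.4, 484.1, 893.0, 669.5, 501.9, 376.3, 0.0 m³/s; ΣQ_DR = 3019 m³/s.
V = ΣQ_DR · Δt = 3019 × 21600 s = 6.521 × 10^7 m³.
Over A = 2280 km², depth = V / A = 28.6 mm.

d ≈ 28.6 mm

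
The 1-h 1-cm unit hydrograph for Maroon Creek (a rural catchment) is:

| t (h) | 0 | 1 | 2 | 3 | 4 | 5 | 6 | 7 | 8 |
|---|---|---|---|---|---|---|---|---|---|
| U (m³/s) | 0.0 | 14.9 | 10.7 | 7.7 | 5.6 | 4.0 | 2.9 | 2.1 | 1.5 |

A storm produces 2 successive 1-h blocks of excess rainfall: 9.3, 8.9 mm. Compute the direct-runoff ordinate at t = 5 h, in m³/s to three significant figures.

Q ≈ 8.70 m³/s

By discrete convolution, Q_j = Σ (P_i / 10 mm) · U_{j−i}.
At t = 5 h (j=5): Q = (9.3/10)·4.0 + (8.9/10)·5.6 = 8.70 m³/s.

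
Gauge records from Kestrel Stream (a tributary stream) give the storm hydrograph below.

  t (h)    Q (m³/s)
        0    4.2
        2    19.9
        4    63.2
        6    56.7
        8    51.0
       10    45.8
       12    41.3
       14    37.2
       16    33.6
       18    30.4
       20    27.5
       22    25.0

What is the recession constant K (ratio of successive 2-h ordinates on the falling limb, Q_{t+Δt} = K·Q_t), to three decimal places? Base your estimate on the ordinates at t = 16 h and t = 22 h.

Using the recession-limb readings at t = 16 h and t = 22 h: Q falls from 33.6 to 25.0 m³/s over 3 intervals.
K = (Q₂/Q₁)^(1/3) = (25.0/33.6)^(1/3) = 0.906.

K ≈ 0.906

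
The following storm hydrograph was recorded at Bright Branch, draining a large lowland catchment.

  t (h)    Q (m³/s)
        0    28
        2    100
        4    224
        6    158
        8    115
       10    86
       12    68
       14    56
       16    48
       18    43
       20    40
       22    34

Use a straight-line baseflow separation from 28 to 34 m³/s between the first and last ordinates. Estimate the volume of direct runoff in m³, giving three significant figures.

Direct-runoff ordinates (Q − Q_b): 0.00, 71.45, 194.91, 128.36, 84.82, 55.27, 36.73, 24.18, 15.64, 10.09, 6.55, 0.00 m³/s.
ΣQ_DR = 628.0 m³/s.
With Δt = 2 h = 7200 s, V = ΣQ_DR · Δt = 628.0 × 7200 = 4.52 × 10^6 m³.

V ≈ 4.52 × 10^6 m³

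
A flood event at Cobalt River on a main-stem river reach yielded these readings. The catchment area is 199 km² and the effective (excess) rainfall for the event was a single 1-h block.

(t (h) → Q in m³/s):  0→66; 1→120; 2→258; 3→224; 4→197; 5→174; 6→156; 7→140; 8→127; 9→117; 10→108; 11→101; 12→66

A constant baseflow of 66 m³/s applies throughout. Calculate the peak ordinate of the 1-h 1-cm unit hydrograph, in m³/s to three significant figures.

U_p ≈ 107 m³/s

Direct runoff: 0.0, 54.0, 192.0, 158.0, 131.0, 108.0, 90.0, 74.0, 61.0, 51.0, 42.0, 35.0, 0.0 m³/s; ΣQ_DR = 996.0 m³/s, peak = 192.0 m³/s.
Runoff depth d = ΣQ_DR·Δt / A = 996.0 × 3600 / (199 km²) = 18.02 mm.
The 1-cm UH is the DRH scaled by (10 mm)/d, so U_p = 192.0 × 10/18.02 = 107 m³/s.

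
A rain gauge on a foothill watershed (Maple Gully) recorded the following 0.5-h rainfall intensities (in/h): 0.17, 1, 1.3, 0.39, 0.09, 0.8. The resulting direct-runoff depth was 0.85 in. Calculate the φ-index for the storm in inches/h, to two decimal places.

φ ≈ 0.47 in/h

Only the 3 blocks with intensity above φ contribute runoff: 1, 1.3, 0.8 in/h.
Σ(I−φ)·Δt = d  ⇒  (1+1.3+0.8 − 3φ)·0.5 = 0.85
φ = (3.100 − 0.85/0.5) / 3 = 0.47 in/h.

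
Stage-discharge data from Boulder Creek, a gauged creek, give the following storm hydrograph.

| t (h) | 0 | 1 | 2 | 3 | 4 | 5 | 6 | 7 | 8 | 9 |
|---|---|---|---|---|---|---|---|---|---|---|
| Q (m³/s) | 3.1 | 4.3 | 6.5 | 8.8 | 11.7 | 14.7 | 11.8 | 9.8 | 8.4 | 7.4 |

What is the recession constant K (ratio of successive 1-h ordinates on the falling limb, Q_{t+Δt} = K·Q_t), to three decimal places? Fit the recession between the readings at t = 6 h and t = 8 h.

Using the recession-limb readings at t = 6 h and t = 8 h: Q falls from 11.8 to 8.4 m³/s over 2 intervals.
K = (Q₂/Q₁)^(1/2) = (8.4/11.8)^(1/2) = 0.844.

K ≈ 0.844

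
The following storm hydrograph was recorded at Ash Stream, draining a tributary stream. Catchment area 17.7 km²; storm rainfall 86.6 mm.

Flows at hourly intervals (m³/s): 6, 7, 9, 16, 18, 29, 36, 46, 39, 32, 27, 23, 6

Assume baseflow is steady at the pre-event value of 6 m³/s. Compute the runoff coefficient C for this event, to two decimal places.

C ≈ 0.51

ΣQ_DR = 216.0 m³/s; V = ΣQ_DR·Δt = 7.776 × 10^5 m³.
Runoff depth d = V / A = 43.93 mm.
C = d / P = 43.93 / 86.6 = 0.51.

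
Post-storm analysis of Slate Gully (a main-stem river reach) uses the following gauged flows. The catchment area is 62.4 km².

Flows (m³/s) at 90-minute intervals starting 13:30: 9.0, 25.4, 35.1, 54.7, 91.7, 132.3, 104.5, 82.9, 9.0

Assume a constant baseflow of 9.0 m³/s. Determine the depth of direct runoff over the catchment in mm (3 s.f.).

d ≈ 40.1 mm

Direct runoff: 0.0, 16.4, 26.1, 45.7, 82.7, 123.3, 95.5, 73.9, 0.0 m³/s; ΣQ_DR = 463.6 m³/s.
V = ΣQ_DR · Δt = 463.6 × 5400 s = 2.503 × 10^6 m³.
Over A = 62.4 km², depth = V / A = 40.1 mm.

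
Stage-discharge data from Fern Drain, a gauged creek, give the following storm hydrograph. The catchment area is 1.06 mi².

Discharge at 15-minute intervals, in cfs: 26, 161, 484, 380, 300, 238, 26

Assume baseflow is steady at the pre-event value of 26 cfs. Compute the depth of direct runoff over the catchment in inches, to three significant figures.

d ≈ 0.524 in

Direct runoff: 0.0, 135.0, 458.0, 354.0, 274.0, 212.0, 0.0 cfs; ΣQ_DR = 1433 cfs.
V = ΣQ_DR · Δt = 1433 × 900 s = 1.290 × 10^6 ft³.
Over A = 1.06 mi², depth = V / A = 0.524 in.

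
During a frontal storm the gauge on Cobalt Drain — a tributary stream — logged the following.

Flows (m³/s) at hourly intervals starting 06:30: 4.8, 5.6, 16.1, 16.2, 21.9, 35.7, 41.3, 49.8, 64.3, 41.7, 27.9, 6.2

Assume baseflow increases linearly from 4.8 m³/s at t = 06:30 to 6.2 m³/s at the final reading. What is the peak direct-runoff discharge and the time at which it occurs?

Q_p = 58.48 m³/s at t = 14:30

Subtracting baseflow gives direct-runoff ordinates: 0.00, 0.67, 11.05, 11.02, 16.59, 30.26, 35.74, 44.11, 58.48, 35.75, 21.83, 0.00 m³/s.
The maximum is 58.48 m³/s, occurring at the reading for t = 14:30.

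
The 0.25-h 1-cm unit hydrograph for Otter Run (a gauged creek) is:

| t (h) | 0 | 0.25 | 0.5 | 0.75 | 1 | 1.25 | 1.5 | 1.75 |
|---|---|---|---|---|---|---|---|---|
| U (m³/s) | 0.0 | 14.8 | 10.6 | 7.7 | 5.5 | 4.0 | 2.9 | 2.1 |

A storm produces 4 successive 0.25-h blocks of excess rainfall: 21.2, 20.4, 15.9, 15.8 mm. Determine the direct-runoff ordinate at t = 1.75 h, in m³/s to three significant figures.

By discrete convolution, Q_j = Σ (P_i / 10 mm) · U_{j−i}.
At t = 1.75 h (j=7): Q = (21.2/10)·2.1 + (20.4/10)·2.9 + (15.9/10)·4.0 + (15.8/10)·5.5 = 25.4 m³/s.

Q ≈ 25.4 m³/s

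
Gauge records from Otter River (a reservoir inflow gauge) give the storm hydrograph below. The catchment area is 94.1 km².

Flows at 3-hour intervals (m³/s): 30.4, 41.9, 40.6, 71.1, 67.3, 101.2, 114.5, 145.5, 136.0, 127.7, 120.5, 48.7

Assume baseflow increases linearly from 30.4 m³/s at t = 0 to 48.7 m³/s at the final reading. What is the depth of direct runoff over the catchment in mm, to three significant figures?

Direct runoff: 0.00, 9.84, 6.87, 35.71, 30.25, 62.48, 74.12, 103.45, 92.29, 82.33, 73.46, 0.00 m³/s; ΣQ_DR = 570.8 m³/s.
V = ΣQ_DR · Δt = 570.8 × 10800 s = 6.165 × 10^6 m³.
Over A = 94.1 km², depth = V / A = 65.5 mm.

d ≈ 65.5 mm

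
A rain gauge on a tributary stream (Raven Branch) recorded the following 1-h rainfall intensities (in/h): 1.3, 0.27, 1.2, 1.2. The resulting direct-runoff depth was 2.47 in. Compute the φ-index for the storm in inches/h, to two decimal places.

Only the 3 blocks with intensity above φ contribute runoff: 1.3, 1.2, 1.2 in/h.
Σ(I−φ)·Δt = d  ⇒  (1.3+1.2+1.2 − 3φ)·1 = 2.47
φ = (3.700 − 2.47/1) / 3 = 0.41 in/h.

φ ≈ 0.41 in/h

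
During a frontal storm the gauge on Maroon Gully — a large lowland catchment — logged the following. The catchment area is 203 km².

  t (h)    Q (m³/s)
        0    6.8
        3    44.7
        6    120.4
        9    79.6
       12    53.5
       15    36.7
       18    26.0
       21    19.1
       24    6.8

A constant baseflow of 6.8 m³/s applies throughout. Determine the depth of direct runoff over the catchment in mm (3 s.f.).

d ≈ 17.7 mm

Direct runoff: 0.0, 37.9, 113.6, 72.8, 46.7, 29.9, 19.2, 12.3, 0.0 m³/s; ΣQ_DR = 332.4 m³/s.
V = ΣQ_DR · Δt = 332.4 × 10800 s = 3.590 × 10^6 m³.
Over A = 203 km², depth = V / A = 17.7 mm.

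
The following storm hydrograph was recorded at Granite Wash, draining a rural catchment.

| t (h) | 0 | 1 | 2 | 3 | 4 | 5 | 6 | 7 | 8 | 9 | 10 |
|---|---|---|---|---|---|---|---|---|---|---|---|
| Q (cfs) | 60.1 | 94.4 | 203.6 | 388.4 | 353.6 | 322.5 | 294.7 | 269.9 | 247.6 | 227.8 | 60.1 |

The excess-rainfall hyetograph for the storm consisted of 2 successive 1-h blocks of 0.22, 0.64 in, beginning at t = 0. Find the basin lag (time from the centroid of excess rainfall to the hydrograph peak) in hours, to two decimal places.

Centroid of excess rainfall: t_c = Σ P_i·t̄_i / ΣP_i = 1.2442 h (block centres at 0.5, 1.5 h).
Hydrograph peak occurs at t = 3 h, so basin lag t_L = 3 − 1.2442 = 1.76 h.

t_L ≈ 1.76 h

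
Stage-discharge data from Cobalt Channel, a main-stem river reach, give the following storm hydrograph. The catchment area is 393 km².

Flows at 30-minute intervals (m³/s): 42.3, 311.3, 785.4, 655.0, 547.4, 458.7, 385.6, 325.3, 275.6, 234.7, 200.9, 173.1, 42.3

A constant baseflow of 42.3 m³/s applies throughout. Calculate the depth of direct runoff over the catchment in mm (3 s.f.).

d ≈ 17.8 mm

Direct runoff: 0.0, 269.0, 743.1, 612.7, 505.1, 416.4, 343.3, 283.0, 233.3, 192.4, 158.6, 130.8, 0.0 m³/s; ΣQ_DR = 3888 m³/s.
V = ΣQ_DR · Δt = 3888 × 1800 s = 6.998 × 10^6 m³.
Over A = 393 km², depth = V / A = 17.8 mm.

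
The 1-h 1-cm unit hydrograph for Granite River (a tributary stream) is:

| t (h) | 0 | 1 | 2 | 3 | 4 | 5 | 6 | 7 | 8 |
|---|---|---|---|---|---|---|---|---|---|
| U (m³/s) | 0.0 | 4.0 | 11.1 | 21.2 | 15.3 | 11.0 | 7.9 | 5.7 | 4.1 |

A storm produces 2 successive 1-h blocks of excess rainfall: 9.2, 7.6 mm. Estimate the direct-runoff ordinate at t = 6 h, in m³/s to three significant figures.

Q ≈ 15.6 m³/s

By discrete convolution, Q_j = Σ (P_i / 10 mm) · U_{j−i}.
At t = 6 h (j=6): Q = (9.2/10)·7.9 + (7.6/10)·11.0 = 15.6 m³/s.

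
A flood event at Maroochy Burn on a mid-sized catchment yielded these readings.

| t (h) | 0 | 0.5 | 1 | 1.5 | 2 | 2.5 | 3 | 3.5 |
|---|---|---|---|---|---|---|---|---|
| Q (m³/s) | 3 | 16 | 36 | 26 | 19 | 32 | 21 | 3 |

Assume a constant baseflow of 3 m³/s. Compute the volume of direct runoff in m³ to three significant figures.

Direct-runoff ordinates (Q − Q_b): 0.0, 13.0, 33.0, 23.0, 16.0, 29.0, 18.0, 0.0 m³/s.
ΣQ_DR = 132.0 m³/s.
With Δt = 0.5 h = 1800 s, V = ΣQ_DR · Δt = 132.0 × 1800 = 2.38 × 10^5 m³.

V ≈ 2.38 × 10^5 m³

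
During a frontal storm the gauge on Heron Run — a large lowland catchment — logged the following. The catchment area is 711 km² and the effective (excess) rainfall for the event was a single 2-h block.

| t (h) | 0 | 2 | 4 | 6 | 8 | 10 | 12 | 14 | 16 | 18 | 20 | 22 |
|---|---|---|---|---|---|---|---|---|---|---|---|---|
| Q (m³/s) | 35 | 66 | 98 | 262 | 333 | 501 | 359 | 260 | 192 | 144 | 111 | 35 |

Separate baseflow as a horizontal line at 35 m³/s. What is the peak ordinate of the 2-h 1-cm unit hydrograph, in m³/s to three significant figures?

U_p ≈ 233 m³/s

Direct runoff: 0.0, 31.0, 63.0, 227.0, 298.0, 466.0, 324.0, 225.0, 157.0, 109.0, 76.0, 0.0 m³/s; ΣQ_DR = 1976 m³/s, peak = 466.0 m³/s.
Runoff depth d = ΣQ_DR·Δt / A = 1976 × 7200 / (711 km²) = 20.01 mm.
The 1-cm UH is the DRH scaled by (10 mm)/d, so U_p = 466.0 × 10/20.01 = 233 m³/s.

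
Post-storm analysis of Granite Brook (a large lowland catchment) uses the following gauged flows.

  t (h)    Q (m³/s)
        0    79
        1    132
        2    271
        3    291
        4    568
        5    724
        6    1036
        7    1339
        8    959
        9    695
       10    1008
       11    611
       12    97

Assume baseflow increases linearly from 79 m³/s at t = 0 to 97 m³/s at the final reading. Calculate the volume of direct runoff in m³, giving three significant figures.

Direct-runoff ordinates (Q − Q_b): 0.00, 51.50, 189.00, 207.50, 483.00, 637.50, 948.00, 1249.50, 868.00, 602.50, 914.00, 515.50, 0.00 m³/s.
ΣQ_DR = 6666 m³/s.
With Δt = 1 h = 3600 s, V = ΣQ_DR · Δt = 6666 × 3600 = 2.40 × 10^7 m³.

V ≈ 2.40 × 10^7 m³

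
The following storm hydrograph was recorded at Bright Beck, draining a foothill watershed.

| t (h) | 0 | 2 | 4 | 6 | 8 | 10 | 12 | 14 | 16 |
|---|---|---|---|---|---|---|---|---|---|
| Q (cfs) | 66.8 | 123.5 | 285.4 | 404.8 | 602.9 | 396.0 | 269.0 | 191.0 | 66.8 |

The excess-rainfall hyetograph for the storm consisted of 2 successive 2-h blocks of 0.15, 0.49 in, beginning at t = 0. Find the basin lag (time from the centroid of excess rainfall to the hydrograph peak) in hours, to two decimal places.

t_L ≈ 5.47 h

Centroid of excess rainfall: t_c = Σ P_i·t̄_i / ΣP_i = 2.5312 h (block centres at 1, 3 h).
Hydrograph peak occurs at t = 8 h, so basin lag t_L = 8 − 2.5312 = 5.47 h.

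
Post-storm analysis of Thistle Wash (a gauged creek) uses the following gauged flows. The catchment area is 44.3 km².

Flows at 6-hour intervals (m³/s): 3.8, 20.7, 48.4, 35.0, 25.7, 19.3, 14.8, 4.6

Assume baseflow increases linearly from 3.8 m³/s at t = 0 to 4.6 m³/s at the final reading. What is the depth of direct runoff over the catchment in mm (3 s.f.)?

Direct runoff: 0.00, 16.79, 44.37, 30.86, 21.44, 14.93, 10.31, 0.00 m³/s; ΣQ_DR = 138.7 m³/s.
V = ΣQ_DR · Δt = 138.7 × 21600 s = 2.996 × 10^6 m³.
Over A = 44.3 km², depth = V / A = 67.6 mm.

d ≈ 67.6 mm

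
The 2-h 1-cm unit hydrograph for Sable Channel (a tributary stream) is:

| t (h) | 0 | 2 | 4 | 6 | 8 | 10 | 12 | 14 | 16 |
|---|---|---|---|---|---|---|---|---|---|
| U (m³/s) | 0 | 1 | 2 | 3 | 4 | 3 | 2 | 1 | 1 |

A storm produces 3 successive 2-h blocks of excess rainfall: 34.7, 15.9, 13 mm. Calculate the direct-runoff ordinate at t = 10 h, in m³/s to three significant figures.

Q ≈ 20.7 m³/s

By discrete convolution, Q_j = Σ (P_i / 10 mm) · U_{j−i}.
At t = 10 h (j=5): Q = (34.7/10)·3 + (15.9/10)·4 + (13/10)·3 = 20.7 m³/s.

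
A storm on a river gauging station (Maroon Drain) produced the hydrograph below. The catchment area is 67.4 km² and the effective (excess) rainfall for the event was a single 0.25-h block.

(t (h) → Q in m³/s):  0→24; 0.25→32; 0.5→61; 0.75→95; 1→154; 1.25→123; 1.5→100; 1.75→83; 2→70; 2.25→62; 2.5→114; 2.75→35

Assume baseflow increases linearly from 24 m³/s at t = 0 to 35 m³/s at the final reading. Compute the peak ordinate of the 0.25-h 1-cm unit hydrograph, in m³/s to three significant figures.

Direct runoff: 0.00, 7.00, 35.00, 68.00, 126.00, 94.00, 70.00, 52.00, 38.00, 29.00, 80.00, 0.00 m³/s; ΣQ_DR = 599.0 m³/s, peak = 126.00 m³/s.
Runoff depth d = ΣQ_DR·Δt / A = 599.0 × 900 / (67.4 km²) = 7.999 mm.
The 1-cm UH is the DRH scaled by (10 mm)/d, so U_p = 126.00 × 10/7.999 = 158 m³/s.

U_p ≈ 158 m³/s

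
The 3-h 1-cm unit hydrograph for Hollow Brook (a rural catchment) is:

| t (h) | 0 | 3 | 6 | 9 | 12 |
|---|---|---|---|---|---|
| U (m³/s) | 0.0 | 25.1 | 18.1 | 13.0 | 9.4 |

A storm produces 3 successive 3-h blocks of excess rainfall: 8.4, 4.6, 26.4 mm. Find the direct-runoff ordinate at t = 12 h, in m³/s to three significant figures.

By discrete convolution, Q_j = Σ (P_i / 10 mm) · U_{j−i}.
At t = 12 h (j=4): Q = (8.4/10)·9.4 + (4.6/10)·13.0 + (26.4/10)·18.1 = 61.7 m³/s.

Q ≈ 61.7 m³/s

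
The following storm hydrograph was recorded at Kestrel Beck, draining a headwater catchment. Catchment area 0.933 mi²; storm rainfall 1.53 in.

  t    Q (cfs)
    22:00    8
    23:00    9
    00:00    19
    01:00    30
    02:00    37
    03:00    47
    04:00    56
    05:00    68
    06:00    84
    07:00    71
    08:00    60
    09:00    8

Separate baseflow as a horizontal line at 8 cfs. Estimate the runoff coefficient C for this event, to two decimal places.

C ≈ 0.44

ΣQ_DR = 401.0 cfs; V = ΣQ_DR·Δt = 1.444 × 10^6 ft³.
Runoff depth d = V / A = 0.6660 in.
C = d / P = 0.6660 / 1.53 = 0.44.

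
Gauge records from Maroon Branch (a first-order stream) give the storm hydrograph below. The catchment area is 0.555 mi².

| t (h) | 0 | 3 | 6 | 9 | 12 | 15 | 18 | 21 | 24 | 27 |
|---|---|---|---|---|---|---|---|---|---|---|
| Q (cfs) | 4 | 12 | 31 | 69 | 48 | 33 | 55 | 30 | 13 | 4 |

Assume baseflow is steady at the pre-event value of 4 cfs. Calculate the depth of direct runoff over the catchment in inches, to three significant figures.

d ≈ 2.17 in

Direct runoff: 0.0, 8.0, 27.0, 65.0, 44.0, 29.0, 51.0, 26.0, 9.0, 0.0 cfs; ΣQ_DR = 259.0 cfs.
V = ΣQ_DR · Δt = 259.0 × 10800 s = 2.797 × 10^6 ft³.
Over A = 0.555 mi², depth = V / A = 2.17 in.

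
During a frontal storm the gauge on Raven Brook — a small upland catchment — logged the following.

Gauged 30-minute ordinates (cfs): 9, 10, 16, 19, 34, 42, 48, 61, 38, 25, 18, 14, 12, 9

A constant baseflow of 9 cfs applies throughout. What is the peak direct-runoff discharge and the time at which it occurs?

Subtracting baseflow gives direct-runoff ordinates: 0.0, 1.0, 7.0, 10.0, 25.0, 33.0, 39.0, 52.0, 29.0, 16.0, 9.0, 5.0, 3.0, 0.0 cfs.
The maximum is 52.0 cfs, occurring at the reading for t = 3.5 h.

Q_p = 52.0 cfs at t = 3.5 h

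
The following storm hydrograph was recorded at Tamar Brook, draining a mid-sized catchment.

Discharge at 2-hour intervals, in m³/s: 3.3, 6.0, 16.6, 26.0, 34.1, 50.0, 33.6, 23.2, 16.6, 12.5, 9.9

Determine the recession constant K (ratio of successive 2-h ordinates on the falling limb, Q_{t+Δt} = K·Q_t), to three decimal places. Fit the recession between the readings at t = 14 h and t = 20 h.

K ≈ 0.753

Using the recession-limb readings at t = 14 h and t = 20 h: Q falls from 23.2 to 9.9 m³/s over 3 intervals.
K = (Q₂/Q₁)^(1/3) = (9.9/23.2)^(1/3) = 0.753.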